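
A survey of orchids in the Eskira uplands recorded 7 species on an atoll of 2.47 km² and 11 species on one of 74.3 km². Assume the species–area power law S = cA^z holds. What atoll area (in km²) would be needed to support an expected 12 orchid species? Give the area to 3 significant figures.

z = ln(11/7) / ln(74.3/2.47) = 0.4520 / 3.4039 = 0.1328
c = 7 / 2.47^0.1328 = 7 / 1.128 = 6.208
A = (12/6.208)^(1/0.1328) ⇒ ln A = ln(1.933)/0.1328 = 4.9634
A = e^4.9634 ≈ 143.1 km²

143 km²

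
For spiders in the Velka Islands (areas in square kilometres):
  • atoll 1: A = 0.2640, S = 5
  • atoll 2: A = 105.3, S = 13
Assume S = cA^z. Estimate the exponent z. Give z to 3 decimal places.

Taking logs: ln S = ln c + z ln A, so z = (ln S₂ − ln S₁)/(ln A₂ − ln A₁).
z = ln(13/5) / ln(105.3/0.264) = ln(2.6) / ln(398.9) = 0.9555 / 5.9886 = 0.1596

0.160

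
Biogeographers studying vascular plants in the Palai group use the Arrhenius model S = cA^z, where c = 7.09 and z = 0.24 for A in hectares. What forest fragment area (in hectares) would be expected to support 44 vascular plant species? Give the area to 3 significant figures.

2010 hectares

44 = 7.09 × A^0.24  ⇒  A^0.24 = 44/7.09 = 6.206
ln A = ln(6.206) / 0.24 = 1.8255 / 0.24 = 7.6063
A = e^7.6063 ≈ 2011 hectares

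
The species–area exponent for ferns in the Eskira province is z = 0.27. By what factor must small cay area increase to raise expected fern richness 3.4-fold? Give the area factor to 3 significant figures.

(A₂/A₁)^0.27 = 3.4, so A₂/A₁ = 3.4^(1/0.27) = 3.4^3.704
ln(A₂/A₁) = ln 3.4 / 0.27 = 1.2238 / 0.27 = 4.5325
A₂/A₁ = e^4.5325 ≈ 92.99

93.0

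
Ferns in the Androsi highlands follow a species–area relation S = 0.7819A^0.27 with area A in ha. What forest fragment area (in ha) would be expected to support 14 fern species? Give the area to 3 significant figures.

14 = 0.7819 × A^0.27  ⇒  A^0.27 = 14/0.7819 = 17.91
ln A = ln(17.91) / 0.27 = 2.8851 / 0.27 = 10.6855
A = e^10.6855 ≈ 43717 ha

43700 ha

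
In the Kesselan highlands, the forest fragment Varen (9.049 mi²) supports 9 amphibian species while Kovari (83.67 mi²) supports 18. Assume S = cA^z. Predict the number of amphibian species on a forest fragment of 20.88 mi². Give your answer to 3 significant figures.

z = ln(18/9) / ln(83.67/9.049) = 0.6931 / 2.2242 = 0.3116
c = 9 / 9.049^0.3116 = 9 / 1.987 = 4.53
S₃ = 4.53 × 20.88^0.3116 = 4.53 × 2.578 ≈ 11.68

11.7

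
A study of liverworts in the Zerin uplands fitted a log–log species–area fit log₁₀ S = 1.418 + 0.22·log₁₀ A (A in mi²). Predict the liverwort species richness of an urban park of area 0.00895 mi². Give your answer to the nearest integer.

S = 26.18 × 0.00895^0.22 = 26.18 × 0.3543 ≈ 9.277

9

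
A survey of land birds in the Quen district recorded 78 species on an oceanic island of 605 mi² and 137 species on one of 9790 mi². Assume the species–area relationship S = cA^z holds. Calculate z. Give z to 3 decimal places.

0.202

Taking logs: ln S = ln c + z ln A, so z = (ln S₂ − ln S₁)/(ln A₂ − ln A₁).
z = ln(137/78) / ln(9790/605) = ln(1.756) / ln(16.18) = 0.5633 / 2.7839 = 0.2023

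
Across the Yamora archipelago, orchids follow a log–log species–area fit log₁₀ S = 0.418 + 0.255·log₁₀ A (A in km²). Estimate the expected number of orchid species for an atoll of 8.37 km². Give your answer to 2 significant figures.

S = 2.618 × 8.37^0.255
ln S = ln 2.618 + 0.255 × ln 8.37 = 0.9625 + 0.255 × 2.1247 = 1.5043
S = e^1.5043 ≈ 4.501

4.5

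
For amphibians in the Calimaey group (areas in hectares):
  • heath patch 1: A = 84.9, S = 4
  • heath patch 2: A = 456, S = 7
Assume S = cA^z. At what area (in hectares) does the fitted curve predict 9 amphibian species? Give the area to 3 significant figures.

z = ln(7/4) / ln(456/84.9) = 0.5596 / 1.6810 = 0.3329
c = 4 / 84.9^0.3329 = 4 / 4.387 = 0.9118
A = (9/0.9118)^(1/0.3329) ⇒ ln A = ln(9.87)/0.3329 = 6.8774
A = e^6.8774 ≈ 970.1 hectares

970 hectares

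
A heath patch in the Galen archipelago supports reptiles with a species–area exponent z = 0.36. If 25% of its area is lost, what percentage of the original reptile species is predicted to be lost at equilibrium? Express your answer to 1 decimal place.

S_new/S_old = (A_new/A_old)^z = 0.75^0.36
= exp(0.36 × ln 0.75) = exp(0.36 × -0.2877) = exp(-0.1036) ≈ 0.9016
Fraction lost = 1 − 0.9016 = 0.09838

9.8%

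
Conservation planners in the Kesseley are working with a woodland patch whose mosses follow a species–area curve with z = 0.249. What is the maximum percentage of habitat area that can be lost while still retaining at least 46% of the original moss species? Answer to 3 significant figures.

95.6%

Need (A_new/A_old)^0.249 = 0.46, so A_new/A_old = 0.46^(1/0.249) = 0.46^4.016
ln(A_new/A_old) = ln 0.46 / 0.249 = -0.7765 / 0.249 = -3.1186
A_new/A_old = e^-3.1186 ≈ 0.04422
Fraction that can be lost = 1 − 0.04422 = 0.9558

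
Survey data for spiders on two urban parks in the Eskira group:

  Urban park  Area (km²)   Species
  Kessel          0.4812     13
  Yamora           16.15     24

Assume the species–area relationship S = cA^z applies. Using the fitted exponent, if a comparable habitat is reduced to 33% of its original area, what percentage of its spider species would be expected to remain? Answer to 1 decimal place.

z = ln(24/13) / ln(16.15/0.4812) = 0.6131 / 3.5134 = 0.1745
S_new/S_old = (A_new/A_old)^z = 0.33^0.1745 = exp(0.1745 × -1.1087) = 0.8241

82.4%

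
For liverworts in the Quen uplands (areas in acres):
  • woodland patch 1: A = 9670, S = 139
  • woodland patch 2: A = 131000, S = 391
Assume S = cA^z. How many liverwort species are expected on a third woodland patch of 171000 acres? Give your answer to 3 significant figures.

z = ln(391/139) / ln(131000/9670) = 1.0342 / 2.6062 = 0.3968
c = 139 / 9670^0.3968 = 139 / 38.16 = 3.643
S₃ = 3.643 × 171000^0.3968 = 3.643 × 119.3 ≈ 434.6

435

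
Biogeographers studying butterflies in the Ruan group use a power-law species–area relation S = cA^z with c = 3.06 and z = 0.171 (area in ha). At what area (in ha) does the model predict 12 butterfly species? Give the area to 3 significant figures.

12 = 3.06 × A^0.171  ⇒  A^0.171 = 12/3.06 = 3.922
ln A = ln(3.922) / 0.171 = 1.3665 / 0.171 = 7.9912
A = e^7.9912 ≈ 2955 ha

2950 ha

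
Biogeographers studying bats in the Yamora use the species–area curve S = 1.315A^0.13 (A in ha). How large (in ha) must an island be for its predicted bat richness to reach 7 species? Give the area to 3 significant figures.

7 = 1.315 × A^0.13  ⇒  A^0.13 = 7/1.315 = 5.323
ln A = ln(5.323) / 0.13 = 1.6721 / 0.13 = 12.8621
A = e^12.8621 ≈ 385426 ha

385000 ha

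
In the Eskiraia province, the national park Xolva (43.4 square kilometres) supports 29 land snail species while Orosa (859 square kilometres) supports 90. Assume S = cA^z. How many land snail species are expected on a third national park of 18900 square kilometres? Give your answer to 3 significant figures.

z = ln(90/29) / ln(859/43.4) = 1.1325 / 2.9853 = 0.3794
c = 29 / 43.4^0.3794 = 29 / 4.18 = 6.937
S₃ = 6.937 × 18900^0.3794 = 6.937 × 41.91 ≈ 290.8

291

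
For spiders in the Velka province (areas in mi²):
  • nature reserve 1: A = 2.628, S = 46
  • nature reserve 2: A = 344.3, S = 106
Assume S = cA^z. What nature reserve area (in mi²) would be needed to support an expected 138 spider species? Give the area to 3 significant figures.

z = ln(106/46) / ln(344.3/2.628) = 0.8348 / 4.8753 = 0.1712
c = 46 / 2.628^0.1712 = 46 / 1.18 = 38.99
A = (138/38.99)^(1/0.1712) ⇒ ln A = ln(3.54)/0.1712 = 7.3822
A = e^7.3822 ≈ 1607 mi²

1610 mi²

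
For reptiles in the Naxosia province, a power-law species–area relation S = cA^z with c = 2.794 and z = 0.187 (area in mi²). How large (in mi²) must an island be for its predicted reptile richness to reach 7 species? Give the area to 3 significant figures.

136 mi²

7 = 2.794 × A^0.187  ⇒  A^0.187 = 7/2.794 = 2.505
ln A = ln(2.505) / 0.187 = 0.9184 / 0.187 = 4.9114
A = e^4.9114 ≈ 135.8 mi²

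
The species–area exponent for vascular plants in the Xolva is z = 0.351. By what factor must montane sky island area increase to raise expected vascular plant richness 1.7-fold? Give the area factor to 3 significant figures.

4.53

(A₂/A₁)^0.351 = 1.7, so A₂/A₁ = 1.7^(1/0.351) = 1.7^2.849
ln(A₂/A₁) = ln 1.7 / 0.351 = 0.5306 / 0.351 = 1.5118
A₂/A₁ = e^1.5118 ≈ 4.535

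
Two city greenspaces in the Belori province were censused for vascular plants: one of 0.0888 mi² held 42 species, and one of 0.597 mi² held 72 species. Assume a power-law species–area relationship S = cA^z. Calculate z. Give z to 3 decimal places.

0.283

Taking logs: ln S = ln c + z ln A, so z = (ln S₂ − ln S₁)/(ln A₂ − ln A₁).
z = ln(72/42) / ln(0.597/0.0888) = ln(1.714) / ln(6.723) = 0.5390 / 1.9055 = 0.2829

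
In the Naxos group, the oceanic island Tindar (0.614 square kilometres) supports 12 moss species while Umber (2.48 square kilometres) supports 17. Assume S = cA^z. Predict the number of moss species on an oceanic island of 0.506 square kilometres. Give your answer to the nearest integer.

11

z = ln(17/12) / ln(2.48/0.614) = 0.3483 / 1.3960 = 0.2495
c = 12 / 0.614^0.2495 = 12 / 0.8854 = 13.55
S₃ = 13.55 × 0.506^0.2495 = 13.55 × 0.8437 ≈ 11.43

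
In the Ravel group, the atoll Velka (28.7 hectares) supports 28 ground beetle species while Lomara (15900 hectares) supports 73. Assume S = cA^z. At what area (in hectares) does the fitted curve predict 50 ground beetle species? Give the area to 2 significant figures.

z = ln(73/28) / ln(15900/28.7) = 0.9583 / 6.3172 = 0.1517
c = 28 / 28.7^0.1517 = 28 / 1.664 = 16.83
A = (50/16.83)^(1/0.1517) ⇒ ln A = ln(2.971)/0.1517 = 7.1793
A = e^7.1793 ≈ 1312 hectares

1300 hectares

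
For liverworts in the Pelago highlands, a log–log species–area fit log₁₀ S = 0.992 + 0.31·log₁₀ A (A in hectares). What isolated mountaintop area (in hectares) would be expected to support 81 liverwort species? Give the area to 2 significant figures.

900 hectares

81 = 9.817 × A^0.31  ⇒  A^0.31 = 81/9.817 = 8.251
ln A = ln(8.251) / 0.31 = 2.1103 / 0.31 = 6.8074
A = e^6.8074 ≈ 904.5 hectares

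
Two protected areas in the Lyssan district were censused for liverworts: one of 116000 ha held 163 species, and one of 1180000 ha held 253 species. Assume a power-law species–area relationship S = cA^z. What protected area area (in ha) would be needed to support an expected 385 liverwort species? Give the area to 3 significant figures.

z = ln(253/163) / ln(1180000/116000) = 0.4396 / 2.3197 = 0.1895
c = 163 / 116000^0.1895 = 163 / 9.117 = 17.88
A = (385/17.88)^(1/0.1895) ⇒ ln A = ln(21.53)/0.1895 = 16.1963
A = e^16.1963 ≈ 10813545 ha

10800000 ha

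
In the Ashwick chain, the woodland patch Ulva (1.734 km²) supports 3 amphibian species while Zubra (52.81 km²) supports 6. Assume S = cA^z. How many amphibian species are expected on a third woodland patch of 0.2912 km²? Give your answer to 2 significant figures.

z = ln(6/3) / ln(52.81/1.734) = 0.6931 / 3.4163 = 0.2029
c = 3 / 1.734^0.2029 = 3 / 1.118 = 2.683
S₃ = 2.683 × 0.2912^0.2029 = 2.683 × 0.7786 ≈ 2.089

2.1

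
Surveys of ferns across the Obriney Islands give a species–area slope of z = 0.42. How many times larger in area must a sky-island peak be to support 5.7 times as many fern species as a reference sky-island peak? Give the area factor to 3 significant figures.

63.1

(A₂/A₁)^0.42 = 5.7, so A₂/A₁ = 5.7^(1/0.42) = 5.7^2.381
ln(A₂/A₁) = ln 5.7 / 0.42 = 1.7405 / 0.42 = 4.1440
A₂/A₁ = e^4.1440 ≈ 63.05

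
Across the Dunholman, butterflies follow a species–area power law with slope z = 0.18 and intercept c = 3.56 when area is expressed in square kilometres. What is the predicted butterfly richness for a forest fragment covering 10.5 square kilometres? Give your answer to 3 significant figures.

5.44

S = 3.56 × 10.5^0.18 = 3.56 × 1.527 ≈ 5.436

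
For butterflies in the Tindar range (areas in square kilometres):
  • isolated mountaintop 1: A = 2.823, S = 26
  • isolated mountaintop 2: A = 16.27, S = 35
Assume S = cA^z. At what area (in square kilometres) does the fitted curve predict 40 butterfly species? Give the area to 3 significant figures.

z = ln(35/26) / ln(16.27/2.823) = 0.2973 / 1.7515 = 0.1697
c = 26 / 2.823^0.1697 = 26 / 1.193 = 21.8
A = (40/21.8)^(1/0.1697) ⇒ ln A = ln(1.835)/0.1697 = 3.5761
A = e^3.5761 ≈ 35.74 square kilometres

35.7 square kilometres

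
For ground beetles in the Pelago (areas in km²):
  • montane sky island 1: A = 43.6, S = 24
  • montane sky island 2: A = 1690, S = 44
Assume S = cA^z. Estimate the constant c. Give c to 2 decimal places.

z = ln(S₂/S₁) / ln(A₂/A₁) = ln(44/24) / ln(1690/43.6) = 0.6061 / 3.6574 = 0.1657
c = S₁ / A₁^z = 24 / 43.6^0.1657 = 24 / 1.869 = 12.84

12.84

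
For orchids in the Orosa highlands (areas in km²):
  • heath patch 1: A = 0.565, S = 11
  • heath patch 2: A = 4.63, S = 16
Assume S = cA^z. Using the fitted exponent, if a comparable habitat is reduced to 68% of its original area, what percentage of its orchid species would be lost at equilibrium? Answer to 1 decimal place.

6.6%

z = ln(16/11) / ln(4.63/0.565) = 0.3747 / 2.1035 = 0.1781
S_new/S_old = (A_new/A_old)^z = 0.68^0.1781 = exp(0.1781 × -0.3857) = 0.9336
Fraction lost = 1 − 0.9336 = 0.06639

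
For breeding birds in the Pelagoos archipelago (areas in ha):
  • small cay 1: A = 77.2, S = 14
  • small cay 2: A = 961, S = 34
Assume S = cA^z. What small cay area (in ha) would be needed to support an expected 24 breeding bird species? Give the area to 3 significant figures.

357 ha

z = ln(34/14) / ln(961/77.2) = 0.8873 / 2.5216 = 0.3519
c = 14 / 77.2^0.3519 = 14 / 4.616 = 3.033
A = (24/3.033)^(1/0.3519) ⇒ ln A = ln(7.912)/0.3519 = 5.8781
A = e^5.8781 ≈ 357.1 ha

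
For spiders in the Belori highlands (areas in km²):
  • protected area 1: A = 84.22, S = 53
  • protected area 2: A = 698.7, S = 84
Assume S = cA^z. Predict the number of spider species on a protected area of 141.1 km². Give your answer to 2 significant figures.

z = ln(84/53) / ln(698.7/84.22) = 0.4605 / 2.1158 = 0.2177
c = 53 / 84.22^0.2177 = 53 / 2.625 = 20.19
S₃ = 20.19 × 141.1^0.2177 = 20.19 × 2.937 ≈ 59.3

59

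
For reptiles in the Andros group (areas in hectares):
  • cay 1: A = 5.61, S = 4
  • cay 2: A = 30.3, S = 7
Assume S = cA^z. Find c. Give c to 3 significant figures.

2.26

z = ln(S₂/S₁) / ln(A₂/A₁) = ln(7/4) / ln(30.3/5.61) = 0.5596 / 1.6866 = 0.3318
c = S₁ / A₁^z = 4 / 5.61^0.3318 = 4 / 1.772 = 2.257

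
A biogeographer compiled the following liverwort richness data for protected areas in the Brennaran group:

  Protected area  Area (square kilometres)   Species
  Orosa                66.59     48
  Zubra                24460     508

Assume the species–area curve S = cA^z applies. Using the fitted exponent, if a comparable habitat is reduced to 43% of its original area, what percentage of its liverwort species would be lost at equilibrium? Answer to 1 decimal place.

z = ln(508/48) / ln(24460/66.59) = 2.3593 / 5.9062 = 0.3995
S_new/S_old = (A_new/A_old)^z = 0.43^0.3995 = exp(0.3995 × -0.8440) = 0.7138
Fraction lost = 1 − 0.7138 = 0.2862

28.6%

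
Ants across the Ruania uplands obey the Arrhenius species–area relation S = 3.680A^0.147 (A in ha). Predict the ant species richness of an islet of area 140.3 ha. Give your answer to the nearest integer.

S = 3.68 × 140.3^0.147
ln S = ln 3.68 + 0.147 × ln 140.3 = 1.3029 + 0.147 × 4.9438 = 2.0296
S = e^2.0296 ≈ 7.611

8 species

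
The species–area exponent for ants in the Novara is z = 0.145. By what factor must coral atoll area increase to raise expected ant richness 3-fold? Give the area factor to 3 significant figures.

(A₂/A₁)^0.145 = 3, so A₂/A₁ = 3^(1/0.145) = 3^6.897
ln(A₂/A₁) = ln 3 / 0.145 = 1.0986 / 0.145 = 7.5766
A₂/A₁ = e^7.5766 ≈ 1952

1950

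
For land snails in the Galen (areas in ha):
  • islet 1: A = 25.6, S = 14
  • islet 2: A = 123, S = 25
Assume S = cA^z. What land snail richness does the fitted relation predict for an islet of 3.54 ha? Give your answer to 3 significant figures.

z = ln(25/14) / ln(123/25.6) = 0.5798 / 1.5696 = 0.3694
c = 14 / 25.6^0.3694 = 14 / 3.313 = 4.226
S₃ = 4.226 × 3.54^0.3694 = 4.226 × 1.595 ≈ 6.741

6.74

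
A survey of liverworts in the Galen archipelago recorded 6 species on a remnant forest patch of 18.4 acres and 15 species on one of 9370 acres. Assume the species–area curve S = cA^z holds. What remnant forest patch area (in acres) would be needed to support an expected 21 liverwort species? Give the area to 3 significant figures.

z = ln(15/6) / ln(9370/18.4) = 0.9163 / 6.2329 = 0.1470
c = 6 / 18.4^0.1470 = 6 / 1.534 = 3.91
A = (21/3.91)^(1/0.1470) ⇒ ln A = ln(5.37)/0.1470 = 11.4341
A = e^11.4341 ≈ 92417 acres

92400 acres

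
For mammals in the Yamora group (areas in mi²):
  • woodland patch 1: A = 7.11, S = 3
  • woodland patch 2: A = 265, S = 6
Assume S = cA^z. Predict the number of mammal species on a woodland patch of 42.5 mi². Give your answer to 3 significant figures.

4.23

z = ln(6/3) / ln(265/7.11) = 0.6931 / 3.6182 = 0.1916
c = 3 / 7.11^0.1916 = 3 / 1.456 = 2.06
S₃ = 2.06 × 42.5^0.1916 = 2.06 × 2.051 ≈ 4.226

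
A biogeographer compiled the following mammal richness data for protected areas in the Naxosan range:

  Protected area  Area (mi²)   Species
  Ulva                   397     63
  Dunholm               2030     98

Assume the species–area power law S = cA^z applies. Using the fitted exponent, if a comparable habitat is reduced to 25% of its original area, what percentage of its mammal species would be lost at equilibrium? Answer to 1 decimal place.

31.3%

z = ln(98/63) / ln(2030/397) = 0.4418 / 1.6319 = 0.2708
S_new/S_old = (A_new/A_old)^z = 0.25^0.2708 = exp(0.2708 × -1.3863) = 0.6871
Fraction lost = 1 − 0.6871 = 0.3129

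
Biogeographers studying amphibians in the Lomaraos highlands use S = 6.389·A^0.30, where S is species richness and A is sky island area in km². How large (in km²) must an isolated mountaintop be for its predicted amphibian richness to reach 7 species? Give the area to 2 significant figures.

1.4 km²

7 = 6.389 × A^0.3  ⇒  A^0.3 = 7/6.389 = 1.096
ln A = ln(1.096) / 0.3 = 0.0913 / 0.3 = 0.3044
A = e^0.3044 ≈ 1.356 km²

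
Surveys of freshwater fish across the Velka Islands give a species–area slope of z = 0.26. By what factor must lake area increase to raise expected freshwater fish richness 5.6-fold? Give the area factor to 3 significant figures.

754

(A₂/A₁)^0.26 = 5.6, so A₂/A₁ = 5.6^(1/0.26) = 5.6^3.846
ln(A₂/A₁) = ln 5.6 / 0.26 = 1.7228 / 0.26 = 6.6260
A₂/A₁ = e^6.6260 ≈ 754.5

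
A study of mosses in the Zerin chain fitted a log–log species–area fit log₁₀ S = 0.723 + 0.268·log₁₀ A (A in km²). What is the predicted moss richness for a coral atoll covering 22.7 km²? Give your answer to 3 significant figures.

S = 5.284 × 22.7^0.268
ln S = ln 5.284 + 0.268 × ln 22.7 = 1.6648 + 0.268 × 3.1224 = 2.5016
S = e^2.5016 ≈ 12.2

12.2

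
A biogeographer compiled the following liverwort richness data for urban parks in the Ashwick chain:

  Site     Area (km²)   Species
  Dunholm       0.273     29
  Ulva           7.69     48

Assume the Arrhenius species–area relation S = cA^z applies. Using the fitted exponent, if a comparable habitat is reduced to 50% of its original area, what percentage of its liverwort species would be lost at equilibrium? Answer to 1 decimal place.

9.9%

z = ln(48/29) / ln(7.69/0.273) = 0.5039 / 3.3382 = 0.1510
S_new/S_old = (A_new/A_old)^z = 0.5^0.1510 = exp(0.1510 × -0.6931) = 0.9007
Fraction lost = 1 − 0.9007 = 0.09934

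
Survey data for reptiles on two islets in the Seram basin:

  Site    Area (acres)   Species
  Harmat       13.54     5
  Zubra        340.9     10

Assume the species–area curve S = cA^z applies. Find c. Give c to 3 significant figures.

2.86

z = ln(S₂/S₁) / ln(A₂/A₁) = ln(10/5) / ln(340.9/13.54) = 0.6931 / 3.2259 = 0.2149
c = S₁ / A₁^z = 5 / 13.54^0.2149 = 5 / 1.75 = 2.856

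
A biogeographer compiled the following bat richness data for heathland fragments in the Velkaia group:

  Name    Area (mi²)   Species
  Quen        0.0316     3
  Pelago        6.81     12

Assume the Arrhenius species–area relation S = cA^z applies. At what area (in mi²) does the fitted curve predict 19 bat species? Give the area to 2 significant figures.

z = ln(12/3) / ln(6.81/0.0316) = 1.3863 / 5.3730 = 0.2580
c = 3 / 0.0316^0.2580 = 3 / 0.4101 = 7.315
A = (19/7.315)^(1/0.2580) ⇒ ln A = ln(2.597)/0.2580 = 3.6994
A = e^3.6994 ≈ 40.42 mi²

40 mi²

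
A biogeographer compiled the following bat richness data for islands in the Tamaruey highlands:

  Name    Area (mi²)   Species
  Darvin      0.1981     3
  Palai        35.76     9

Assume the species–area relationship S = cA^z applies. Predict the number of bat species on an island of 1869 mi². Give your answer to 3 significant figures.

20.8

z = ln(9/3) / ln(35.76/0.1981) = 1.0986 / 5.1958 = 0.2114
c = 3 / 0.1981^0.2114 = 3 / 0.7101 = 4.225
S₃ = 4.225 × 1869^0.2114 = 4.225 × 4.918 ≈ 20.78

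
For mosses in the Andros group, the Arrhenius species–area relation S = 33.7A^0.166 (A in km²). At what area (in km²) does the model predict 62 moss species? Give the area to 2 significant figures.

62 = 33.7 × A^0.166  ⇒  A^0.166 = 62/33.7 = 1.84
ln A = ln(1.84) / 0.166 = 0.6096 / 0.166 = 3.6725
A = e^3.6725 ≈ 39.35 km²

39 km²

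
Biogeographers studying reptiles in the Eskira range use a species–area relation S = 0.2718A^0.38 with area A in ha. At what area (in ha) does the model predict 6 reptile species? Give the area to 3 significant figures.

3440 ha

6 = 0.2718 × A^0.38  ⇒  A^0.38 = 6/0.2718 = 22.08
ln A = ln(22.08) / 0.38 = 3.0944 / 0.38 = 8.1433
A = e^8.1433 ≈ 3440 ha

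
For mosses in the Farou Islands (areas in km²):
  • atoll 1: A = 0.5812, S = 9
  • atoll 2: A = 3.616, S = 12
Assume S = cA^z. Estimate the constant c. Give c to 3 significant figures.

z = ln(S₂/S₁) / ln(A₂/A₁) = ln(12/9) / ln(3.616/0.5812) = 0.2877 / 1.8280 = 0.1574
c = S₁ / A₁^z = 9 / 0.5812^0.1574 = 9 / 0.9181 = 9.802

9.80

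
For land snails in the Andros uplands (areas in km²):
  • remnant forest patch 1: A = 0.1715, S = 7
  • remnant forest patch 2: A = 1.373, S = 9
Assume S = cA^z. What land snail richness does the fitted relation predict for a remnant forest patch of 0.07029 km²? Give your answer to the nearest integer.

6

z = ln(9/7) / ln(1.373/0.1715) = 0.2513 / 2.0802 = 0.1208
c = 7 / 0.1715^0.1208 = 7 / 0.8081 = 8.662
S₃ = 8.662 × 0.07029^0.1208 = 8.662 × 0.7256 ≈ 6.285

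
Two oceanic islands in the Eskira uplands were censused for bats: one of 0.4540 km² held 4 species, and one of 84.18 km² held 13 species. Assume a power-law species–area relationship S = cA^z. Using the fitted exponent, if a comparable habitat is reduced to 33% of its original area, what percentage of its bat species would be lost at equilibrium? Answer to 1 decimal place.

z = ln(13/4) / ln(84.18/0.454) = 1.1787 / 5.2226 = 0.2257
S_new/S_old = (A_new/A_old)^z = 0.33^0.2257 = exp(0.2257 × -1.1087) = 0.7786
Fraction lost = 1 − 0.7786 = 0.2214

22.1%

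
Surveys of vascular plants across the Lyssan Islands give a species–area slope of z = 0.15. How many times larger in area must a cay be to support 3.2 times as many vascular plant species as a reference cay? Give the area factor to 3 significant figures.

2330

(A₂/A₁)^0.15 = 3.2, so A₂/A₁ = 3.2^(1/0.15) = 3.2^6.667
ln(A₂/A₁) = ln 3.2 / 0.15 = 1.1632 / 0.15 = 7.7543
A₂/A₁ = e^7.7543 ≈ 2332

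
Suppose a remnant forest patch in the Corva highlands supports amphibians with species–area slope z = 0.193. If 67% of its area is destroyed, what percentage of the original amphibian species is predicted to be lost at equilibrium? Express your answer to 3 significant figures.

S_new/S_old = (A_new/A_old)^z = 0.33^0.193
= exp(0.193 × ln 0.33) = exp(0.193 × -1.1087) = exp(-0.2140) ≈ 0.8074
Fraction lost = 1 − 0.8074 = 0.1926

19.3%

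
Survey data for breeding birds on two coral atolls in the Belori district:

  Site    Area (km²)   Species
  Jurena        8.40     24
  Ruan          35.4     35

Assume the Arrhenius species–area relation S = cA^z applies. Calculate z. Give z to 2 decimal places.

Taking logs: ln S = ln c + z ln A, so z = (ln S₂ − ln S₁)/(ln A₂ − ln A₁).
z = ln(35/24) / ln(35.4/8.4) = ln(1.458) / ln(4.214) = 0.3773 / 1.4385 = 0.2623

0.26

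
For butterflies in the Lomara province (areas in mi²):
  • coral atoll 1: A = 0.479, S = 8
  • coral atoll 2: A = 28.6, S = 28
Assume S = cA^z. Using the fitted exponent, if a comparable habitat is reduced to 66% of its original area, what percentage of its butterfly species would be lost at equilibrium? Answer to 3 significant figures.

z = ln(28/8) / ln(28.6/0.479) = 1.2528 / 4.0895 = 0.3063
S_new/S_old = (A_new/A_old)^z = 0.66^0.3063 = exp(0.3063 × -0.4155) = 0.8805
Fraction lost = 1 − 0.8805 = 0.1195

12.0%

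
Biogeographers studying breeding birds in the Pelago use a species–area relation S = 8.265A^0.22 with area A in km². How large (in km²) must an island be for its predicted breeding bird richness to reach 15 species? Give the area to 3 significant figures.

15 = 8.265 × A^0.22  ⇒  A^0.22 = 15/8.265 = 1.815
ln A = ln(1.815) / 0.22 = 0.5960 / 0.22 = 2.7092
A = e^2.7092 ≈ 15.02 km²

15.0 km²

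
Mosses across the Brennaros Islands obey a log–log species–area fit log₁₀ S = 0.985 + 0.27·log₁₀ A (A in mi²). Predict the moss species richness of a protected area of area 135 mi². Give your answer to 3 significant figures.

36.3

S = 9.661 × 135^0.27
ln S = ln 9.661 + 0.27 × ln 135 = 2.2680 + 0.27 × 4.9053 = 3.5925
S = e^3.5925 ≈ 36.32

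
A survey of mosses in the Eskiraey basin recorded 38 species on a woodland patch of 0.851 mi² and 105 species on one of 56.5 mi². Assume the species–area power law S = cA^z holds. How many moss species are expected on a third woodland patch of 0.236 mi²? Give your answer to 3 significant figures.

27.9

z = ln(105/38) / ln(56.5/0.851) = 1.0164 / 4.1956 = 0.2422
c = 38 / 0.851^0.2422 = 38 / 0.9617 = 39.51
S₃ = 39.51 × 0.236^0.2422 = 39.51 × 0.7048 ≈ 27.85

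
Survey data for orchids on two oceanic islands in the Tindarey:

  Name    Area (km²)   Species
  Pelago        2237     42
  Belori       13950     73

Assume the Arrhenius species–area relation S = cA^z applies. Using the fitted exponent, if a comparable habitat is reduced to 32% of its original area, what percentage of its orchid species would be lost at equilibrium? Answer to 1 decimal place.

z = ln(73/42) / ln(13950/2237) = 0.5528 / 1.8303 = 0.3020
S_new/S_old = (A_new/A_old)^z = 0.32^0.3020 = exp(0.3020 × -1.1394) = 0.7088
Fraction lost = 1 − 0.7088 = 0.2912

29.1%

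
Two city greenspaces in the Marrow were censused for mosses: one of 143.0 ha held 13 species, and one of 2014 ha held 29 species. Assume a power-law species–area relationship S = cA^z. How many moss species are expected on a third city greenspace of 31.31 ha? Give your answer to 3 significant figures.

z = ln(29/13) / ln(2014/143) = 0.8023 / 2.6450 = 0.3033
c = 13 / 143^0.3033 = 13 / 4.506 = 2.885
S₃ = 2.885 × 31.31^0.3033 = 2.885 × 2.843 ≈ 8.201

8.20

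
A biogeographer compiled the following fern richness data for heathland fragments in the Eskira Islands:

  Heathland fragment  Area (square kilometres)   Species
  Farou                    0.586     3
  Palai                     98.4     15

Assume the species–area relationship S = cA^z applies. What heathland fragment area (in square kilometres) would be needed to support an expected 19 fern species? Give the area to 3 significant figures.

209 square kilometres

z = ln(15/3) / ln(98.4/0.586) = 1.6094 / 5.1235 = 0.3141
c = 3 / 0.586^0.3141 = 3 / 0.8455 = 3.548
A = (19/3.548)^(1/0.3141) ⇒ ln A = ln(5.355)/0.3141 = 5.3416
A = e^5.3416 ≈ 208.8 square kilometres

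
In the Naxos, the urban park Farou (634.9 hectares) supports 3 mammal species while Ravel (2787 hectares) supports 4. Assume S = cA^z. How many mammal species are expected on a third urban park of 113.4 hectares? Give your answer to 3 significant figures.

z = ln(4/3) / ln(2787/634.9) = 0.2877 / 1.4793 = 0.1945
c = 3 / 634.9^0.1945 = 3 / 3.508 = 0.8552
S₃ = 0.8552 × 113.4^0.1945 = 0.8552 × 2.509 ≈ 2.146

2.15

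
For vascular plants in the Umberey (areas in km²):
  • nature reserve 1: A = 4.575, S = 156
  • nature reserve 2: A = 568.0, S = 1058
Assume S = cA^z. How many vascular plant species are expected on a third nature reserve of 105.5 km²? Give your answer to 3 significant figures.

z = ln(1058/156) / ln(568/4.575) = 1.9143 / 4.8215 = 0.3970
c = 156 / 4.575^0.3970 = 156 / 1.829 = 85.3
S₃ = 85.3 × 105.5^0.3970 = 85.3 × 6.358 ≈ 542.3

542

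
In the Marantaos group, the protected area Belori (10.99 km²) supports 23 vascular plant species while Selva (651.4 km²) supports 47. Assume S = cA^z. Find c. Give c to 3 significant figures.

z = ln(S₂/S₁) / ln(A₂/A₁) = ln(47/23) / ln(651.4/10.99) = 0.7147 / 4.0821 = 0.1751
c = S₁ / A₁^z = 23 / 10.99^0.1751 = 23 / 1.521 = 15.12

15.1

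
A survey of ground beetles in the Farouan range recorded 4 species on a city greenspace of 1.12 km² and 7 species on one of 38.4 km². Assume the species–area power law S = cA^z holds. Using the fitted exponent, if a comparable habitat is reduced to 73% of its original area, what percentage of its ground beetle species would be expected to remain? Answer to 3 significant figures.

95.1%

z = ln(7/4) / ln(38.4/1.12) = 0.5596 / 3.5347 = 0.1583
S_new/S_old = (A_new/A_old)^z = 0.73^0.1583 = exp(0.1583 × -0.3147) = 0.9514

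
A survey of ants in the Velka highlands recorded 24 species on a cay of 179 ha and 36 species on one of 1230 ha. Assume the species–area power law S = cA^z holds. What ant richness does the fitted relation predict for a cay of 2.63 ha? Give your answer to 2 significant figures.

9.9

z = ln(36/24) / ln(1230/179) = 0.4055 / 1.9274 = 0.2104
c = 24 / 179^0.2104 = 24 / 2.978 = 8.059
S₃ = 8.059 × 2.63^0.2104 = 8.059 × 1.226 ≈ 9.877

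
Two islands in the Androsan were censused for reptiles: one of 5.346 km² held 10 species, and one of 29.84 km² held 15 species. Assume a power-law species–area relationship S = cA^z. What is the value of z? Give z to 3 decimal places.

Taking logs: ln S = ln c + z ln A, so z = (ln S₂ − ln S₁)/(ln A₂ − ln A₁).
z = ln(15/10) / ln(29.84/5.346) = ln(1.5) / ln(5.582) = 0.4055 / 1.7195 = 0.2358

0.236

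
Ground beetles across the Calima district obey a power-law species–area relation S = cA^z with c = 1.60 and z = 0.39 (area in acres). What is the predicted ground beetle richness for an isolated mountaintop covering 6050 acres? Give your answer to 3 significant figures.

47.8

S = 1.6 × 6050^0.39
ln S = ln 1.6 + 0.39 × ln 6050 = 0.4700 + 0.39 × 8.7078 = 3.8661
S = e^3.8661 ≈ 47.75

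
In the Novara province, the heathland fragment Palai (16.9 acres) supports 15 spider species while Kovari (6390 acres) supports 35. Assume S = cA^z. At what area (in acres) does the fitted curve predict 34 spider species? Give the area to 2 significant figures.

z = ln(35/15) / ln(6390/16.9) = 0.8473 / 5.9352 = 0.1428
c = 15 / 16.9^0.1428 = 15 / 1.497 = 10.02
A = (34/10.02)^(1/0.1428) ⇒ ln A = ln(3.394)/0.1428 = 8.5594
A = e^8.5594 ≈ 5216 acres

5200 acres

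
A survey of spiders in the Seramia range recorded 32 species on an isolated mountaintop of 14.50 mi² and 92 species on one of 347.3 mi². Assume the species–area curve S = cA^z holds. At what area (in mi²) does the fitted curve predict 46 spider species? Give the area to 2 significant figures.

43 mi²

z = ln(92/32) / ln(347.3/14.5) = 1.0561 / 3.1760 = 0.3325
c = 32 / 14.5^0.3325 = 32 / 2.433 = 13.15
A = (46/13.15)^(1/0.3325) ⇒ ln A = ln(3.498)/0.3325 = 3.7656
A = e^3.7656 ≈ 43.19 mi²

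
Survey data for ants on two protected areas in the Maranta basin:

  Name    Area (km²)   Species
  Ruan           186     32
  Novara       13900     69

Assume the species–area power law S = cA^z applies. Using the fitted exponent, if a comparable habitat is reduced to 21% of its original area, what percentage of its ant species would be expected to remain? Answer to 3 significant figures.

75.7%

z = ln(69/32) / ln(13900/186) = 0.7684 / 4.3139 = 0.1781
S_new/S_old = (A_new/A_old)^z = 0.21^0.1781 = exp(0.1781 × -1.5606) = 0.7573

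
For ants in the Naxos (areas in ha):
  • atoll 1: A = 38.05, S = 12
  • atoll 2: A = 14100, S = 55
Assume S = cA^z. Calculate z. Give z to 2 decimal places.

Taking logs: ln S = ln c + z ln A, so z = (ln S₂ − ln S₁)/(ln A₂ − ln A₁).
z = ln(55/12) / ln(14100/38.05) = ln(4.583) / ln(370.6) = 1.5224 / 5.9150 = 0.2574

0.26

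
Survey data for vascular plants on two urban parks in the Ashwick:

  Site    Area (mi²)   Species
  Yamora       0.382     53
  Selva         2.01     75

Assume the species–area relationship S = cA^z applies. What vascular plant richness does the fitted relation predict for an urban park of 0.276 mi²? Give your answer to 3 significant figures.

z = ln(75/53) / ln(2.01/0.382) = 0.3472 / 1.6605 = 0.2091
c = 53 / 0.382^0.2091 = 53 / 0.8177 = 64.81
S₃ = 64.81 × 0.276^0.2091 = 64.81 × 0.764 ≈ 49.52

49.5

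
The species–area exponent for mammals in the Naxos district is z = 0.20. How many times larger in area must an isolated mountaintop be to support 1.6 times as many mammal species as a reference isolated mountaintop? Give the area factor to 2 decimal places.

(A₂/A₁)^0.2 = 1.6, so A₂/A₁ = 1.6^(1/0.2) = 1.6^5
ln(A₂/A₁) = ln 1.6 / 0.2 = 0.4700 / 0.2 = 2.3500
A₂/A₁ = e^2.3500 ≈ 10.49

10.49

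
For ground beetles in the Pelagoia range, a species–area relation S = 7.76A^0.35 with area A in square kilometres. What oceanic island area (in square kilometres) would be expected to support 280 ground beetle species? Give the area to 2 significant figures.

280 = 7.76 × A^0.35  ⇒  A^0.35 = 280/7.76 = 36.08
ln A = ln(36.08) / 0.35 = 3.5858 / 0.35 = 10.2452
A = e^10.2452 ≈ 28146 square kilometres

28000 square kilometres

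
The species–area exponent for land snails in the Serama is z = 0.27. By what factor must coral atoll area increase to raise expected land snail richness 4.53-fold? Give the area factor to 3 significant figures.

(A₂/A₁)^0.27 = 4.53, so A₂/A₁ = 4.53^(1/0.27) = 4.53^3.704
ln(A₂/A₁) = ln 4.53 / 0.27 = 1.5107 / 0.27 = 5.5953
A₂/A₁ = e^5.5953 ≈ 269.1

269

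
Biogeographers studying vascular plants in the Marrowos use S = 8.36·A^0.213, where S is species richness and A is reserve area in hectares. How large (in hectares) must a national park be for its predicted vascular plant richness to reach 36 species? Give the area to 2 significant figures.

950 hectares

36 = 8.36 × A^0.213  ⇒  A^0.213 = 36/8.36 = 4.306
ln A = ln(4.306) / 0.213 = 1.4601 / 0.213 = 6.8547
A = e^6.8547 ≈ 948.4 hectares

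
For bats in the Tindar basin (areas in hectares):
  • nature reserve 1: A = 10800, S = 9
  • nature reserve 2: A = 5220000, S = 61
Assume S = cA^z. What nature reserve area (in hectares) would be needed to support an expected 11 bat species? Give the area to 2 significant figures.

z = ln(61/9) / ln(5220000/10800) = 1.9136 / 6.1807 = 0.3096
c = 9 / 10800^0.3096 = 9 / 17.73 = 0.5075
A = (11/0.5075)^(1/0.3096) ⇒ ln A = ln(21.68)/0.3096 = 9.9354
A = e^9.9354 ≈ 20649 hectares

21000 hectares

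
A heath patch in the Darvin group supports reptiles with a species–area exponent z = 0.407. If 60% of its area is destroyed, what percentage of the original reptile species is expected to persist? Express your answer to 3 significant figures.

68.9%

S_new/S_old = (A_new/A_old)^z = 0.4^0.407
= exp(0.407 × ln 0.4) = exp(0.407 × -0.9163) = exp(-0.3729) ≈ 0.6887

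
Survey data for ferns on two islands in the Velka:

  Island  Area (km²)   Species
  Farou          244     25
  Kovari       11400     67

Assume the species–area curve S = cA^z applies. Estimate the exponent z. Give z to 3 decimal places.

0.256

Taking logs: ln S = ln c + z ln A, so z = (ln S₂ − ln S₁)/(ln A₂ − ln A₁).
z = ln(67/25) / ln(11400/244) = ln(2.68) / ln(46.72) = 0.9858 / 3.8442 = 0.2564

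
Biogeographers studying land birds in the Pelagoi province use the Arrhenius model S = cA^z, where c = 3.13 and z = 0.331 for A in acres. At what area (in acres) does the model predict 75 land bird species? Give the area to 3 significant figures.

14700 acres

75 = 3.13 × A^0.331  ⇒  A^0.331 = 75/3.13 = 23.96
ln A = ln(23.96) / 0.331 = 3.1765 / 0.331 = 9.5965
A = e^9.5965 ≈ 14714 acres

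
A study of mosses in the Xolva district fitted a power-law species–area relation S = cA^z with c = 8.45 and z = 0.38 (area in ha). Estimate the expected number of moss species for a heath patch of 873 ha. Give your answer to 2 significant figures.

110

S = 8.45 × 873^0.38 = 8.45 × 13.11 ≈ 110.8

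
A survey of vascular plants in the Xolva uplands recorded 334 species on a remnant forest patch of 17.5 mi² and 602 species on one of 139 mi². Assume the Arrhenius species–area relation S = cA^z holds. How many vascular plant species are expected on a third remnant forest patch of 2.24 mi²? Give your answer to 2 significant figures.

z = ln(602/334) / ln(139/17.5) = 0.5891 / 2.0723 = 0.2843
c = 334 / 17.5^0.2843 = 334 / 2.256 = 148
S₃ = 148 × 2.24^0.2843 = 148 × 1.258 ≈ 186.2

190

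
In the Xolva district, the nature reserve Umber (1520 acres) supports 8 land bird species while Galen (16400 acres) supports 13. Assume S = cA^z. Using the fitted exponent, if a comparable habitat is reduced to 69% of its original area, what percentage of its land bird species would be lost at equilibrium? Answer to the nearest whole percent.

7%

z = ln(13/8) / ln(16400/1520) = 0.4855 / 2.3786 = 0.2041
S_new/S_old = (A_new/A_old)^z = 0.69^0.2041 = exp(0.2041 × -0.3711) = 0.9271
Fraction lost = 1 − 0.9271 = 0.07294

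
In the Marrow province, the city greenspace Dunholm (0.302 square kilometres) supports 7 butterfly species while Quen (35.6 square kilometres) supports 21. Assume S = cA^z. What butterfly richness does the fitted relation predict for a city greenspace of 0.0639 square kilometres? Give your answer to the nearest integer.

z = ln(21/7) / ln(35.6/0.302) = 1.0986 / 4.7697 = 0.2303
c = 7 / 0.302^0.2303 = 7 / 0.759 = 9.223
S₃ = 9.223 × 0.0639^0.2303 = 9.223 × 0.5307 ≈ 4.895

5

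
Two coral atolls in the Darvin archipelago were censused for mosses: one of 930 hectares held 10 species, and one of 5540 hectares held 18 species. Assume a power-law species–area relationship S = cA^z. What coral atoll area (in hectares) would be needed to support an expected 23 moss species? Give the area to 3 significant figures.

z = ln(18/10) / ln(5540/930) = 0.5878 / 1.7846 = 0.3294
c = 10 / 930^0.3294 = 10 / 9.5 = 1.053
A = (23/1.053)^(1/0.3294) ⇒ ln A = ln(21.85)/0.3294 = 9.3640
A = e^9.3640 ≈ 11660 hectares

11700 hectares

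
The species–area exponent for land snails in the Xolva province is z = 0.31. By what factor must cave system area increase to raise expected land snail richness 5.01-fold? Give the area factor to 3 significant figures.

(A₂/A₁)^0.31 = 5.01, so A₂/A₁ = 5.01^(1/0.31) = 5.01^3.226
ln(A₂/A₁) = ln 5.01 / 0.31 = 1.6114 / 0.31 = 5.1982
A₂/A₁ = e^5.1982 ≈ 180.9

181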